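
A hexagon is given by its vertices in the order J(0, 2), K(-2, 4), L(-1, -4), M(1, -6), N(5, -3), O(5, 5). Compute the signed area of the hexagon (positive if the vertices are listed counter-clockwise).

Σ = (4) + (12) + (10) + (27) + (40) + (10) = 103
Signed area = Σ/2 = 51.5 (positive ⇒ counter-clockwise traversal).

51.5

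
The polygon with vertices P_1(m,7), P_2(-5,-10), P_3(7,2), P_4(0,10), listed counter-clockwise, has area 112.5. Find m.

Write out the shoelace sum; only the two edges meeting at P_1 involve m:
2·Area = [(0·7 − m·10) + (m·(-10) − (-5)·7)] + 130
       = -20·m + 165 = 225
⇒ m = -3.

-3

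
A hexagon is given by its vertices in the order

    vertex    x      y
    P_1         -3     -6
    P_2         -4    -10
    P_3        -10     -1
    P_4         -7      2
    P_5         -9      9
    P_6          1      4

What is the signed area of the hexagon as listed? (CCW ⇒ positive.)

Σ = (6) + (-96) + (-27) + (-45) + (-45) + (6) = -201
Signed area = Σ/2 = -100.5 (negative ⇒ clockwise traversal).

-100.5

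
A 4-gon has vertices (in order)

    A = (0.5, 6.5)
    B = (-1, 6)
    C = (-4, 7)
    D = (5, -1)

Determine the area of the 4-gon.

Apply the shoelace (surveyor's) formula: 2A = Σ (x_i·y_{i+1} − x_{i+1}·y_i), indices taken mod 4.
Σ = (9.5) + (17) + (-31) + (33) = 28.5
Area = |Σ|/2 = 14.25.

14.25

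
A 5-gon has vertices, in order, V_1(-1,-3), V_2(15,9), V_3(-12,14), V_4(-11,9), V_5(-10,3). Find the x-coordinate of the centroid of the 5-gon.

-116/147

Apply the shoelace (surveyor's) formula. First the cross-terms c_i = x_i·y_{i+1} − x_{i+1}·y_i:
  36, 318, 46, 57, 33  ⇒  2A = 490, A = 245.
Then Σ (x_i + x_{i+1})·c_i = -1160, so x̄ = -1160 / (6·245) = -116/147.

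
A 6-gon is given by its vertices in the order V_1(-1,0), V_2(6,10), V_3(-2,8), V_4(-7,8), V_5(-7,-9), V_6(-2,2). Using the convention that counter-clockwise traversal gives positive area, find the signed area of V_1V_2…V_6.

93.5

Σ = (-10) + (68) + (40) + (119) + (-32) + (2) = 187
Signed area = Σ/2 = 93.5 (positive ⇒ counter-clockwise traversal).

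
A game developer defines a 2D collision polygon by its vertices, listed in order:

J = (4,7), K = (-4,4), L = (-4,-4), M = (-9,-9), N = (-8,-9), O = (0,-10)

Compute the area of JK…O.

102.5

J→K: (4)(4) − (-4)(7) = 44
K→L: (-4)(-4) − (-4)(4) = 32
L→M: (-4)(-9) − (-9)(-4) = 0
M→N: (-9)(-9) − (-8)(-9) = 9
N→O: (-8)(-10) − (0)(-9) = 80
O→J: (0)(7) − (4)(-10) = 40
Σ = 205
Area = |Σ|/2 = 102.5.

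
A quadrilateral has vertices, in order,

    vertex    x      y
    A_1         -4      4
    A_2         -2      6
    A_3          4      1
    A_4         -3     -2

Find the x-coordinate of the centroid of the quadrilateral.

Apply the surveyor's formula. First the cross-terms c_i = x_i·y_{i+1} − x_{i+1}·y_i:
  -16, -26, -5, -20  ⇒  2A = -67, A = -33.5.
Then Σ (x_i + x_{i+1})·c_i = 179, so x̄ = 179 / (6·(-33.5)) = -179/201.

-179/201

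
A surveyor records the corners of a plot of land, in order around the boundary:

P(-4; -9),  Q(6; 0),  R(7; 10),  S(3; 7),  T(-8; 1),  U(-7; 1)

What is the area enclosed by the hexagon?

Apply Gauss's area formula: 2A = Σ (x_i·y_{i+1} − x_{i+1}·y_i), indices taken mod 6.
P→Q: (-4)(0) − (6)(-9) = 54
Q→R: (6)(10) − (7)(0) = 60
R→S: (7)(7) − (3)(10) = 19
S→T: (3)(1) − (-8)(7) = 59
T→U: (-8)(1) − (-7)(1) = -1
U→P: (-7)(-9) − (-4)(1) = 67
Σ = 258
Area = |Σ|/2 = 129.

129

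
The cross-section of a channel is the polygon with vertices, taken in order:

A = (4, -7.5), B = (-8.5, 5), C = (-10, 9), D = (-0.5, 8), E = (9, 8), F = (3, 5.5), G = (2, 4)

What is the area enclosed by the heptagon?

Apply the shoelace formula: 2A = Σ (x_i·y_{i+1} − x_{i+1}·y_i), indices taken mod 7.
Σ = (-43.75) + (-26.5) + (-75.5) + (-76) + (25.5) + (1) + (-31) = -226.25
Area = |Σ|/2 = 113.125.

113.125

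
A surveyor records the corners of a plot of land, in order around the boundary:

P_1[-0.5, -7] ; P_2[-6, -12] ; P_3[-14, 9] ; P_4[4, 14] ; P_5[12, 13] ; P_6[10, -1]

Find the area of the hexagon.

409.25

P_1→P_2: (-0.5)(-12) − (-6)(-7) = -36
P_2→P_3: (-6)(9) − (-14)(-12) = -222
P_3→P_4: (-14)(14) − (4)(9) = -232
P_4→P_5: (4)(13) − (12)(14) = -116
P_5→P_6: (12)(-1) − (10)(13) = -142
P_6→P_1: (10)(-7) − (-0.5)(-1) = -70.5
Σ = -818.5
Area = |Σ|/2 = 409.25.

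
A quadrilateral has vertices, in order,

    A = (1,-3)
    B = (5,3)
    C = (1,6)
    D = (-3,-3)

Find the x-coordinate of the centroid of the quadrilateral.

1

Apply Gauss's area formula. First the cross-terms c_i = x_i·y_{i+1} − x_{i+1}·y_i:
  18, 27, 15, 12  ⇒  2A = 72, A = 36.
Then Σ (x_i + x_{i+1})·c_i = 216, so x̄ = 216 / (6·36) = 1.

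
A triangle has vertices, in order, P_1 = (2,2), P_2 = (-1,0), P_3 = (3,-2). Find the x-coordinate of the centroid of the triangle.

Apply the shoelace formula. First the cross-terms c_i = x_i·y_{i+1} − x_{i+1}·y_i:
  2, 2, 10  ⇒  2A = 14, A = 7.
Then Σ (x_i + x_{i+1})·c_i = 56, so x̄ = 56 / (6·7) = 4/3.

4/3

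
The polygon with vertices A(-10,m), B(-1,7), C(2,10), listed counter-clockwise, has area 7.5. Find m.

Write out the shoelace sum; only the two edges meeting at A involve m:
2·Area = [(2·m − (-10)·10) + ((-10)·7 − (-1)·m)] + -24
       = 3·m + 6 = 15
⇒ m = 3.

3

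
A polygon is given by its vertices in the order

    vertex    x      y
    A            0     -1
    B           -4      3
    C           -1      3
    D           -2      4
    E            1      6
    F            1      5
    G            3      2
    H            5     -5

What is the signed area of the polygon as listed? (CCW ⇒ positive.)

A→B: (0)(3) − (-4)(-1) = -4
B→C: (-4)(3) − (-1)(3) = -9
C→D: (-1)(4) − (-2)(3) = 2
D→E: (-2)(6) − (1)(4) = -16
E→F: (1)(5) − (1)(6) = -1
F→G: (1)(2) − (3)(5) = -13
G→H: (3)(-5) − (5)(2) = -25
H→A: (5)(-1) − (0)(-5) = -5
Σ = -71
Signed area = Σ/2 = -35.5 (negative ⇒ clockwise traversal).

-35.5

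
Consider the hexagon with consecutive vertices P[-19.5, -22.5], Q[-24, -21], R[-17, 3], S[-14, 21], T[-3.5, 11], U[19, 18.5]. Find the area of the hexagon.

647.75

Apply the shoelace (surveyor's) formula: 2A = Σ (x_i·y_{i+1} − x_{i+1}·y_i), indices taken mod 6.
Σ = (-130.5) + (-429) + (-315) + (-80.5) + (-273.75) + (-66.75) = -1295.5
Area = |Σ|/2 = 647.75.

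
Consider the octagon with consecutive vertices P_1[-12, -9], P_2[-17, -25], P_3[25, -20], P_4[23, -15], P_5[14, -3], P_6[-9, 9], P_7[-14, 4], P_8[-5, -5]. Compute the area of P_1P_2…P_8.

Apply the shoelace formula: 2A = Σ (x_i·y_{i+1} − x_{i+1}·y_i), indices taken mod 8.
Cross-terms: 147, 965, 85, 141, 99, 90, 90, -15  ⇒  Σ = 1602
Area = |Σ|/2 = 801.

801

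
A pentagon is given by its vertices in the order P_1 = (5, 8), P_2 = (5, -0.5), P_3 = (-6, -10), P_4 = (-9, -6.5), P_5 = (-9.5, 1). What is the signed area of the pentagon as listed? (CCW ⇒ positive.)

-149.125

Apply the shoelace formula: 2A = Σ (x_i·y_{i+1} − x_{i+1}·y_i), indices taken mod 5.
Cross-terms: -42.5, -53, -51, -70.75, -81  ⇒  Σ = -298.25
Signed area = Σ/2 = -149.125 (negative ⇒ clockwise traversal).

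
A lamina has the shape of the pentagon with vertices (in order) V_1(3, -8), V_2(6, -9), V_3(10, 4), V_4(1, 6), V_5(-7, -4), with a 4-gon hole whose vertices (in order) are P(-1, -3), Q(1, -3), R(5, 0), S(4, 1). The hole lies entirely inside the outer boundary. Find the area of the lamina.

141

Outer boundary:
Σ = (21) + (114) + (56) + (38) + (68) = 297
Area = |Σ|/2 = 148.5.
Hole:
Apply the shoelace formula: 2A = Σ (x_i·y_{i+1} − x_{i+1}·y_i), indices taken mod 4.
P→Q: (-1)(-3) − (1)(-3) = 6
Q→R: (1)(0) − (5)(-3) = 15
R→S: (5)(1) − (4)(0) = 5
S→P: (4)(-3) − (-1)(1) = -11
Σ = 15
Area = |Σ|/2 = 7.5.
Net area = 148.5 − 7.5 = 141.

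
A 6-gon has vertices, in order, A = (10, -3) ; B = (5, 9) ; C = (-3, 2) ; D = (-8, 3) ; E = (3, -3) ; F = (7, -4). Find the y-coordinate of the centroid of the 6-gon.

73/48

Apply Gauss's area formula. First the cross-terms c_i = x_i·y_{i+1} − x_{i+1}·y_i:
  105, 37, 7, 15, 9, 19  ⇒  2A = 192, A = 96.
Then Σ (y_i + y_{i+1})·c_i = 876, so ȳ = 876 / (6·96) = 73/48.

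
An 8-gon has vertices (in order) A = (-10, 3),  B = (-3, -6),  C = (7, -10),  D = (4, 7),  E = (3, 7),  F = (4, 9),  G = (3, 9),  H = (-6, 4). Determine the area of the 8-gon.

Apply the surveyor's formula: 2A = Σ (x_i·y_{i+1} − x_{i+1}·y_i), indices taken mod 8.
A→B: (-10)(-6) − (-3)(3) = 69
B→C: (-3)(-10) − (7)(-6) = 72
C→D: (7)(7) − (4)(-10) = 89
D→E: (4)(7) − (3)(7) = 7
E→F: (3)(9) − (4)(7) = -1
F→G: (4)(9) − (3)(9) = 9
G→H: (3)(4) − (-6)(9) = 66
H→A: (-6)(3) − (-10)(4) = 22
Σ = 333
Area = |Σ|/2 = 166.5.

166.5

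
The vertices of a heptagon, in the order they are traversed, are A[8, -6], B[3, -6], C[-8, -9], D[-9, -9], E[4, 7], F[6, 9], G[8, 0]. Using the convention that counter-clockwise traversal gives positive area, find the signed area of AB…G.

-133.5

Apply Gauss's area formula: 2A = Σ (x_i·y_{i+1} − x_{i+1}·y_i), indices taken mod 7.
A→B: (8)(-6) − (3)(-6) = -30
B→C: (3)(-9) − (-8)(-6) = -75
C→D: (-8)(-9) − (-9)(-9) = -9
D→E: (-9)(7) − (4)(-9) = -27
E→F: (4)(9) − (6)(7) = -6
F→G: (6)(0) − (8)(9) = -72
G→A: (8)(-6) − (8)(0) = -48
Σ = -267
Signed area = Σ/2 = -133.5 (negative ⇒ clockwise traversal).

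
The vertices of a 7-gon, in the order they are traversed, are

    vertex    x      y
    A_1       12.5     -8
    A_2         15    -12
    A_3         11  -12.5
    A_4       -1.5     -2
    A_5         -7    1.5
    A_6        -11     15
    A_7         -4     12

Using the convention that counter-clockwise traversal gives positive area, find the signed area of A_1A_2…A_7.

Apply Gauss's area formula: 2A = Σ (x_i·y_{i+1} − x_{i+1}·y_i), indices taken mod 7.
Σ = (-30) + (-55.5) + (-40.75) + (-16.25) + (-88.5) + (-72) + (-118) = -421
Signed area = Σ/2 = -210.5 (negative ⇒ clockwise traversal).

-210.5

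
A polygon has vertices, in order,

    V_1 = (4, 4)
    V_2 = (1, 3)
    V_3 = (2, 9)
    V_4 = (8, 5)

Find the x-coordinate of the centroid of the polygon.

427/117

Apply Gauss's area formula. First the cross-terms c_i = x_i·y_{i+1} − x_{i+1}·y_i:
  8, 3, -62, 12  ⇒  2A = -39, A = -19.5.
Then Σ (x_i + x_{i+1})·c_i = -427, so x̄ = -427 / (6·(-19.5)) = 427/117.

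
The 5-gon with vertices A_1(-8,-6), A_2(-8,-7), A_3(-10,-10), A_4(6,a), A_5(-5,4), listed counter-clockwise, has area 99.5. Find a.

-7

Write out the shoelace sum; only the two edges meeting at A_4 involve a:
2·Area = [((-10)·a − 6·(-10)) + (6·4 − (-5)·a)] + 80
       = -5·a + 164 = 199
⇒ a = -7.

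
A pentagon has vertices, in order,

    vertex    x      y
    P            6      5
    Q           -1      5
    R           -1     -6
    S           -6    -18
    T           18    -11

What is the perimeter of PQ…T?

|PQ| = √((-7)² + (0)²) = √49 = 7
|QR| = √((0)² + (-11)²) = √121 = 11
|RS| = √((-5)² + (-12)²) = √169 = 13
|ST| = √((24)² + (7)²) = √625 = 25
|TP| = √((-12)² + (16)²) = √400 = 20
Perimeter = 7 + 11 + 13 + 25 + 20 = 76.

76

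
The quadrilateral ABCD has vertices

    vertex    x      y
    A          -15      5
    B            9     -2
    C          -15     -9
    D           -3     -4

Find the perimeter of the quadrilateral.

|AB| = √((24)² + (-7)²) = √625 = 25
|BC| = √((-24)² + (-7)²) = √625 = 25
|CD| = √((12)² + (5)²) = √169 = 13
|DA| = √((-12)² + (9)²) = √225 = 15
Perimeter = 25 + 25 + 13 + 15 = 78.

78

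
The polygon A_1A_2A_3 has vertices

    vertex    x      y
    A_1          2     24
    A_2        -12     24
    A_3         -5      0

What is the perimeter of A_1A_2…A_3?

64

|A_1A_2| = √((-14)² + (0)²) = √196 = 14
|A_2A_3| = √((7)² + (-24)²) = √625 = 25
|A_3A_1| = √((7)² + (24)²) = √625 = 25
Perimeter = 14 + 25 + 25 = 64.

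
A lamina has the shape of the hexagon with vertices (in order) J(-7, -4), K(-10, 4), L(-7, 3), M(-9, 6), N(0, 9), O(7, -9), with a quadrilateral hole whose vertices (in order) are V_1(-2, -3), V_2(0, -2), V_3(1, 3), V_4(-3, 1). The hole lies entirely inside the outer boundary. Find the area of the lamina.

146.5

Outer boundary:
Σ = (-68) + (-2) + (-15) + (-81) + (-63) + (-91) = -320
Area = |Σ|/2 = 160.
Hole:
Apply the shoelace formula: 2A = Σ (x_i·y_{i+1} − x_{i+1}·y_i), indices taken mod 4.
Σ = (4) + (2) + (10) + (11) = 27
Area = |Σ|/2 = 13.5.
Net area = 160 − 13.5 = 146.5.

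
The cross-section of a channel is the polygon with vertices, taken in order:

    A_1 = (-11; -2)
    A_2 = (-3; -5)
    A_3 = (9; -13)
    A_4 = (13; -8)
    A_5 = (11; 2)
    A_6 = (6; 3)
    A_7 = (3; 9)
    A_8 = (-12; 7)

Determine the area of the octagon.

Cross-terms: 49, 84, 97, 114, 21, 45, 129, 101  ⇒  Σ = 640
Area = |Σ|/2 = 320.

320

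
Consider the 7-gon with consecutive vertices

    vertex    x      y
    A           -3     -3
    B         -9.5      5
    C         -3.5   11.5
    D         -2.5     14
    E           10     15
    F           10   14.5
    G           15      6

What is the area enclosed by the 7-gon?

Apply Gauss's area formula: 2A = Σ (x_i·y_{i+1} − x_{i+1}·y_i), indices taken mod 7.
A→B: (-3)(5) − (-9.5)(-3) = -43.5
B→C: (-9.5)(11.5) − (-3.5)(5) = -91.75
C→D: (-3.5)(14) − (-2.5)(11.5) = -20.25
D→E: (-2.5)(15) − (10)(14) = -177.5
E→F: (10)(14.5) − (10)(15) = -5
F→G: (10)(6) − (15)(14.5) = -157.5
G→A: (15)(-3) − (-3)(6) = -27
Σ = -522.5
Area = |Σ|/2 = 261.25.

261.25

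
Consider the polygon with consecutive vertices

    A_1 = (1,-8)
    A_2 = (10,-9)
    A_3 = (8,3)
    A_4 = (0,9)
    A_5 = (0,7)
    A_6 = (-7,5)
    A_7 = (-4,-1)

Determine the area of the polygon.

177

Apply the shoelace (surveyor's) formula: 2A = Σ (x_i·y_{i+1} − x_{i+1}·y_i), indices taken mod 7.
A_1→A_2: (1)(-9) − (10)(-8) = 71
A_2→A_3: (10)(3) − (8)(-9) = 102
A_3→A_4: (8)(9) − (0)(3) = 72
A_4→A_5: (0)(7) − (0)(9) = 0
A_5→A_6: (0)(5) − (-7)(7) = 49
A_6→A_7: (-7)(-1) − (-4)(5) = 27
A_7→A_1: (-4)(-8) − (1)(-1) = 33
Σ = 354
Area = |Σ|/2 = 177.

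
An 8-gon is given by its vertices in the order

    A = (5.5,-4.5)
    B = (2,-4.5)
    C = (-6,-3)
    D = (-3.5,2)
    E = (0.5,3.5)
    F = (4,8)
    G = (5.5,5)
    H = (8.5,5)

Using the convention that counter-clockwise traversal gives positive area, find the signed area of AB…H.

-99.625

Apply the surveyor's formula: 2A = Σ (x_i·y_{i+1} − x_{i+1}·y_i), indices taken mod 8.
Σ = (-15.75) + (-33) + (-22.5) + (-13.25) + (-10) + (-24) + (-15) + (-65.75) = -199.25
Signed area = Σ/2 = -99.625 (negative ⇒ clockwise traversal).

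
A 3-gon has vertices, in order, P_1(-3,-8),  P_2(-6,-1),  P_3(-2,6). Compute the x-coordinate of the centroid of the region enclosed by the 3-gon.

Apply Gauss's area formula. First the cross-terms c_i = x_i·y_{i+1} − x_{i+1}·y_i:
  -45, -38, 34  ⇒  2A = -49, A = -24.5.
Then Σ (x_i + x_{i+1})·c_i = 539, so x̄ = 539 / (6·(-24.5)) = -11/3.

-11/3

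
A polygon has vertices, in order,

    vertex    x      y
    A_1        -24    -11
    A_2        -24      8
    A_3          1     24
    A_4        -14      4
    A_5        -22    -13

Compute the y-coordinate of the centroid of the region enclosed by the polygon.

Apply Gauss's area formula. First the cross-terms c_i = x_i·y_{i+1} − x_{i+1}·y_i:
  -456, -584, 340, 270, -70  ⇒  2A = -500, A = -250.
Then Σ (y_i + y_{i+1})·c_i = -8550, so ȳ = -8550 / (6·(-250)) = 5.7.

5.7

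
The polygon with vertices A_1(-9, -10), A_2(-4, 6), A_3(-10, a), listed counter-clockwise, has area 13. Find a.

-8

The doubled signed area Σ (x_i y_{i+1} − x_{i+1} y_i) is linear in a.
With a=0 it equals 66; the coefficient of a is 5 (from the two edges through A_3).
So 5·a + 66 = 2·13 = 26 ⇒ a = -8.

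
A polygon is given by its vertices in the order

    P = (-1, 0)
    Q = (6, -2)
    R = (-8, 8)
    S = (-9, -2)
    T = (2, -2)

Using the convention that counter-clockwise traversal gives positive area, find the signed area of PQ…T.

71

Apply the surveyor's formula: 2A = Σ (x_i·y_{i+1} − x_{i+1}·y_i), indices taken mod 5.
Σ = (2) + (32) + (88) + (22) + (-2) = 142
Signed area = Σ/2 = 71 (positive ⇒ counter-clockwise traversal).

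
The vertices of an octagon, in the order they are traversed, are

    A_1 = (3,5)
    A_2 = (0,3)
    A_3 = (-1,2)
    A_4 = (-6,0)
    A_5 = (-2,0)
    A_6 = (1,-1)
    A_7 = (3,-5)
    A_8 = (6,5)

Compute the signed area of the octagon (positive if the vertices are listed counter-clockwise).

Apply the shoelace (surveyor's) formula: 2A = Σ (x_i·y_{i+1} − x_{i+1}·y_i), indices taken mod 8.
A_1→A_2: (3)(3) − (0)(5) = 9
A_2→A_3: (0)(2) − (-1)(3) = 3
A_3→A_4: (-1)(0) − (-6)(2) = 12
A_4→A_5: (-6)(0) − (-2)(0) = 0
A_5→A_6: (-2)(-1) − (1)(0) = 2
A_6→A_7: (1)(-5) − (3)(-1) = -2
A_7→A_8: (3)(5) − (6)(-5) = 45
A_8→A_1: (6)(5) − (3)(5) = 15
Σ = 84
Signed area = Σ/2 = 42 (positive ⇒ counter-clockwise traversal).

42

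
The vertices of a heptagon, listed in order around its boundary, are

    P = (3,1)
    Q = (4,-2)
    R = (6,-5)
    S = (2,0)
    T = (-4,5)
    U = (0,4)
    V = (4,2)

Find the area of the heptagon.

Σ = (-10) + (-8) + (10) + (10) + (-16) + (-16) + (-2) = -32
Area = |Σ|/2 = 16.

16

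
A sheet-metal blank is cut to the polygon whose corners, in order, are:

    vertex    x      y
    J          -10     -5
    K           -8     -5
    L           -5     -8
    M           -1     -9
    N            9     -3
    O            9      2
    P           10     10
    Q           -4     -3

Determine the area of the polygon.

142.5

Apply Gauss's area formula: 2A = Σ (x_i·y_{i+1} − x_{i+1}·y_i), indices taken mod 8.
Σ = (10) + (39) + (37) + (84) + (45) + (70) + (10) + (-10) = 285
Area = |Σ|/2 = 142.5.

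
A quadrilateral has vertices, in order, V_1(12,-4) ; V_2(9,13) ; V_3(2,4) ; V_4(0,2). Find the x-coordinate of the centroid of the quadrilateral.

1931/273

Apply Gauss's area formula. First the cross-terms c_i = x_i·y_{i+1} − x_{i+1}·y_i:
  192, 10, 4, -24  ⇒  2A = 182, A = 91.
Then Σ (x_i + x_{i+1})·c_i = 3862, so x̄ = 3862 / (6·91) = 1931/273.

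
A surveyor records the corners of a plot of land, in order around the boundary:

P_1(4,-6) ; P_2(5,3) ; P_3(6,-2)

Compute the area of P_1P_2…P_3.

7

Σ = (42) + (-28) + (-28) = -14
Area = |Σ|/2 = 7.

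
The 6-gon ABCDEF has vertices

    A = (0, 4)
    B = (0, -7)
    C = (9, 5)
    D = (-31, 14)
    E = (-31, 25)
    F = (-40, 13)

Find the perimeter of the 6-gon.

|AB| = √((0)² + (-11)²) = √121 = 11
|BC| = √((9)² + (12)²) = √225 = 15
|CD| = √((-40)² + (9)²) = √1681 = 41
|DE| = √((0)² + (11)²) = √121 = 11
|EF| = √((-9)² + (-12)²) = √225 = 15
|FA| = √((40)² + (-9)²) = √1681 = 41
Perimeter = 11 + 15 + 41 + 11 + 15 + 41 = 134.

134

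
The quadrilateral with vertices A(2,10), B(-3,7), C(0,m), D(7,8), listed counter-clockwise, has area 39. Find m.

2

The doubled signed area Σ (x_i y_{i+1} − x_{i+1} y_i) is linear in m.
With m=0 it equals 98; the coefficient of m is -10 (from the two edges through C).
So -10·m + 98 = 2·39 = 78 ⇒ m = 2.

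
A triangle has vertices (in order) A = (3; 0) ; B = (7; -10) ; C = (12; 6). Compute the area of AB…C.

Apply the shoelace (surveyor's) formula: 2A = Σ (x_i·y_{i+1} − x_{i+1}·y_i), indices taken mod 3.
Σ = (-30) + (162) + (-18) = 114
Area = |Σ|/2 = 57.

57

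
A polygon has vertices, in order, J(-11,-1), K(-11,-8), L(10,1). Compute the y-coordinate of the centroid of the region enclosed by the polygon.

Apply the shoelace formula. First the cross-terms c_i = x_i·y_{i+1} − x_{i+1}·y_i:
  77, 69, 1  ⇒  2A = 147, A = 73.5.
Then Σ (y_i + y_{i+1})·c_i = -1176, so ȳ = -1176 / (6·73.5) = -8/3.

-8/3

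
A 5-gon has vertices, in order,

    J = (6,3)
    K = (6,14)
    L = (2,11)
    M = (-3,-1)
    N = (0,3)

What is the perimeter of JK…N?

40

|JK| = √((0)² + (11)²) = √121 = 11
|KL| = √((-4)² + (-3)²) = √25 = 5
|LM| = √((-5)² + (-12)²) = √169 = 13
|MN| = √((3)² + (4)²) = √25 = 5
|NJ| = √((6)² + (0)²) = √36 = 6
Perimeter = 11 + 5 + 13 + 5 + 6 = 40.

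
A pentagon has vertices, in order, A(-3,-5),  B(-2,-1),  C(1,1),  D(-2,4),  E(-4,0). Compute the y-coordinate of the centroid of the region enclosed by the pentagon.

Apply the shoelace formula. First the cross-terms c_i = x_i·y_{i+1} − x_{i+1}·y_i:
  -7, -1, 6, 16, 20  ⇒  2A = 34, A = 17.
Then Σ (y_i + y_{i+1})·c_i = 36, so ȳ = 36 / (6·17) = 6/17.

6/17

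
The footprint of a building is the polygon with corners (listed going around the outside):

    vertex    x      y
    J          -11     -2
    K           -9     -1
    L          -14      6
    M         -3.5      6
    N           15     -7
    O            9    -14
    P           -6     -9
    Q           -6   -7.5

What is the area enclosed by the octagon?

Cross-terms: -7, -68, -63, -65.5, -147, -165, -9, -70.5  ⇒  Σ = -595
Area = |Σ|/2 = 297.5.

297.5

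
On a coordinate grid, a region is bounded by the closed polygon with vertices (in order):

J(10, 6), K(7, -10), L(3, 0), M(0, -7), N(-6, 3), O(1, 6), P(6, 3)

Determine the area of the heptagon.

120.5

Apply the shoelace (surveyor's) formula: 2A = Σ (x_i·y_{i+1} − x_{i+1}·y_i), indices taken mod 7.
Cross-terms: -142, 30, -21, -42, -39, -33, 6  ⇒  Σ = -241
Area = |Σ|/2 = 120.5.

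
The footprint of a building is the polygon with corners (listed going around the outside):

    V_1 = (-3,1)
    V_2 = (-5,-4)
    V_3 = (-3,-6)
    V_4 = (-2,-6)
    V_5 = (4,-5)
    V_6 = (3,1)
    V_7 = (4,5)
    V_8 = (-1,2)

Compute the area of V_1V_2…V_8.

Apply the shoelace formula: 2A = Σ (x_i·y_{i+1} − x_{i+1}·y_i), indices taken mod 8.
Σ = (17) + (18) + (6) + (34) + (19) + (11) + (13) + (5) = 123
Area = |Σ|/2 = 61.5.

61.5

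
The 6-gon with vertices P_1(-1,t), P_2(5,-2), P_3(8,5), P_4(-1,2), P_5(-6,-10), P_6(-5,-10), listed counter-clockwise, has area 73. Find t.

The doubled signed area Σ (x_i y_{i+1} − x_{i+1} y_i) is linear in t.
With t=0 it equals 86; the coefficient of t is -10 (from the two edges through P_1).
So -10·t + 86 = 2·73 = 146 ⇒ t = -6.

-6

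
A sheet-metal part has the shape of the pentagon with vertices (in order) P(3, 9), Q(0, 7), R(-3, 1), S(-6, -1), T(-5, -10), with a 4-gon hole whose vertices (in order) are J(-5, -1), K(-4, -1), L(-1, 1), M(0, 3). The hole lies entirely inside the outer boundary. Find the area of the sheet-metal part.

41.5

Outer boundary:
Apply the shoelace formula: 2A = Σ (x_i·y_{i+1} − x_{i+1}·y_i), indices taken mod 5.
Σ = (21) + (21) + (9) + (55) + (-15) = 91
Area = |Σ|/2 = 45.5.
Hole:
Apply Gauss's area formula: 2A = Σ (x_i·y_{i+1} − x_{i+1}·y_i), indices taken mod 4.
Σ = (1) + (-5) + (-3) + (15) = 8
Area = |Σ|/2 = 4.
Net area = 45.5 − 4 = 41.5.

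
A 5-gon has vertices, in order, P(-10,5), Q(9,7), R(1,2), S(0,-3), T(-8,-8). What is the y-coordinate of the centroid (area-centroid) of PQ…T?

Apply the surveyor's formula. First the cross-terms c_i = x_i·y_{i+1} − x_{i+1}·y_i:
  -115, 11, -3, -24, -120  ⇒  2A = -251, A = -125.5.
Then Σ (y_i + y_{i+1})·c_i = -654, so ȳ = -654 / (6·(-125.5)) = 218/251.

218/251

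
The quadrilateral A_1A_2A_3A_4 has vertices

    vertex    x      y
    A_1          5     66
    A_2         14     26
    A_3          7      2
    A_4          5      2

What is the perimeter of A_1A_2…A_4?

|A_1A_2| = √((9)² + (-40)²) = √1681 = 41
|A_2A_3| = √((-7)² + (-24)²) = √625 = 25
|A_3A_4| = √((-2)² + (0)²) = √4 = 2
|A_4A_1| = √((0)² + (64)²) = √4096 = 64
Perimeter = 41 + 25 + 2 + 64 = 132.

132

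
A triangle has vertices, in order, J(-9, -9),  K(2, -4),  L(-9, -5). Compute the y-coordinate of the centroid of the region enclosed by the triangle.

Apply Gauss's area formula. First the cross-terms c_i = x_i·y_{i+1} − x_{i+1}·y_i:
  54, -46, 36  ⇒  2A = 44, A = 22.
Then Σ (y_i + y_{i+1})·c_i = -792, so ȳ = -792 / (6·22) = -6.

-6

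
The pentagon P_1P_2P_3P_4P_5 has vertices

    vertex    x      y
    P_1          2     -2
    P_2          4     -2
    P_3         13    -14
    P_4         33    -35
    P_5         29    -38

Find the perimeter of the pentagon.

96

|P_1P_2| = √((2)² + (0)²) = √4 = 2
|P_2P_3| = √((9)² + (-12)²) = √225 = 15
|P_3P_4| = √((20)² + (-21)²) = √841 = 29
|P_4P_5| = √((-4)² + (-3)²) = √25 = 5
|P_5P_1| = √((-27)² + (36)²) = √2025 = 45
Perimeter = 2 + 15 + 29 + 5 + 45 = 96.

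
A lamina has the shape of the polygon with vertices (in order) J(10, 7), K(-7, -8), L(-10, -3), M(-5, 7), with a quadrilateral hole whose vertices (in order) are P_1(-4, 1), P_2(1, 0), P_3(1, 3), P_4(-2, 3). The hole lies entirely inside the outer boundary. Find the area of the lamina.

Outer boundary:
Cross-terms: -31, -59, -85, -105  ⇒  Σ = -280
Area = |Σ|/2 = 140.
Hole:
Σ = (-1) + (3) + (9) + (10) = 21
Area = |Σ|/2 = 10.5.
Net area = 140 − 10.5 = 129.5.

129.5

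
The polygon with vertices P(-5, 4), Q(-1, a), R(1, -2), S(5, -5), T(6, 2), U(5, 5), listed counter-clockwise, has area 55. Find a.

1

Write out the shoelace sum; only the two edges meeting at Q involve a:
2·Area = [((-5)·a − (-1)·4) + ((-1)·(-2) − 1·a)] + 110
       = -6·a + 116 = 110
⇒ a = 1.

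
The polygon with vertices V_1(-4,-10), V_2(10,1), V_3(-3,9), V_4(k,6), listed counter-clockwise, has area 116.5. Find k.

-2

The doubled signed area Σ (x_i y_{i+1} − x_{i+1} y_i) is linear in k.
With k=0 it equals 195; the coefficient of k is -19 (from the two edges through V_4).
So -19·k + 195 = 2·116.5 = 233 ⇒ k = -2.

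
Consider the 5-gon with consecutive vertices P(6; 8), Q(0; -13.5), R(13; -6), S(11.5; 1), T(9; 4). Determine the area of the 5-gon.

Σ = (-81) + (175.5) + (82) + (37) + (48) = 261.5
Area = |Σ|/2 = 130.75.

130.75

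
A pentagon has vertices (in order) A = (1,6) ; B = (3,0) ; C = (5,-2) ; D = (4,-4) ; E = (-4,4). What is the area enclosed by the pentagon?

32

Apply Gauss's area formula: 2A = Σ (x_i·y_{i+1} − x_{i+1}·y_i), indices taken mod 5.
A→B: (1)(0) − (3)(6) = -18
B→C: (3)(-2) − (5)(0) = -6
C→D: (5)(-4) − (4)(-2) = -12
D→E: (4)(4) − (-4)(-4) = 0
E→A: (-4)(6) − (1)(4) = -28
Σ = -64
Area = |Σ|/2 = 32.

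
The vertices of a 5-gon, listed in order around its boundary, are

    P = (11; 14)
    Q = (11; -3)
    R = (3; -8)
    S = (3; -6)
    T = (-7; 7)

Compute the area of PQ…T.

Apply the shoelace (surveyor's) formula: 2A = Σ (x_i·y_{i+1} − x_{i+1}·y_i), indices taken mod 5.
Cross-terms: -187, -79, 6, -21, -175  ⇒  Σ = -456
Area = |Σ|/2 = 228.

228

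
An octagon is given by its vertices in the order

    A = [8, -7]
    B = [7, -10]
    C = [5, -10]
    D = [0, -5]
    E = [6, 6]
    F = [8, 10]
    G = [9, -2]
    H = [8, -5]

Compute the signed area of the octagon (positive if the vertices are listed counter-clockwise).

Apply the shoelace (surveyor's) formula: 2A = Σ (x_i·y_{i+1} − x_{i+1}·y_i), indices taken mod 8.
Cross-terms: -31, -20, -25, 30, 12, -106, -29, -16  ⇒  Σ = -185
Signed area = Σ/2 = -92.5 (negative ⇒ clockwise traversal).

-92.5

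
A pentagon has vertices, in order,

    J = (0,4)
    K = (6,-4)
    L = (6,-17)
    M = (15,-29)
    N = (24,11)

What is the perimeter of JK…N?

|JK| = √((6)² + (-8)²) = √100 = 10
|KL| = √((0)² + (-13)²) = √169 = 13
|LM| = √((9)² + (-12)²) = √225 = 15
|MN| = √((9)² + (40)²) = √1681 = 41
|NJ| = √((-24)² + (-7)²) = √625 = 25
Perimeter = 10 + 13 + 15 + 41 + 25 = 104.

104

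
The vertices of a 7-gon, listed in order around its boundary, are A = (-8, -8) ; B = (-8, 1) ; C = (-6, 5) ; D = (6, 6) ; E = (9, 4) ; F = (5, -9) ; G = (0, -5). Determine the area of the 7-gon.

Cross-terms: -72, -34, -66, -30, -101, -25, -40  ⇒  Σ = -368
Area = |Σ|/2 = 184.

184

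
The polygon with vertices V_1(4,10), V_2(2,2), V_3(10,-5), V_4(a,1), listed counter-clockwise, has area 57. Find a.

Write out the shoelace sum; only the two edges meeting at V_4 involve a:
2·Area = [(10·1 − a·(-5)) + (a·10 − 4·1)] + -42
       = 15·a + -36 = 114
⇒ a = 10.

10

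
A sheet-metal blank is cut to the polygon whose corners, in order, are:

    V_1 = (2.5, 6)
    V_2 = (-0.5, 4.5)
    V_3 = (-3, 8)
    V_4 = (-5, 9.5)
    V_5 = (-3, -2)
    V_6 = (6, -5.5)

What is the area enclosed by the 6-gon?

76

Apply Gauss's area formula: 2A = Σ (x_i·y_{i+1} − x_{i+1}·y_i), indices taken mod 6.
Σ = (14.25) + (9.5) + (11.5) + (38.5) + (28.5) + (49.75) = 152
Area = |Σ|/2 = 76.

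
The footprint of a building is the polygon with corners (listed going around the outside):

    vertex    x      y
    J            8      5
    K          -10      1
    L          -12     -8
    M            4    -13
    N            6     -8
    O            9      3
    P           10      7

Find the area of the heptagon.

250.5

Apply the surveyor's formula: 2A = Σ (x_i·y_{i+1} − x_{i+1}·y_i), indices taken mod 7.
Σ = (58) + (92) + (188) + (46) + (90) + (33) + (-6) = 501
Area = |Σ|/2 = 250.5.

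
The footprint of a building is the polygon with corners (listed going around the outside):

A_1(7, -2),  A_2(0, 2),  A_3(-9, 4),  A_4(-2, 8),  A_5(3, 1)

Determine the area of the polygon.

Apply Gauss's area formula: 2A = Σ (x_i·y_{i+1} − x_{i+1}·y_i), indices taken mod 5.
Σ = (14) + (18) + (-64) + (-26) + (-13) = -71
Area = |Σ|/2 = 35.5.

35.5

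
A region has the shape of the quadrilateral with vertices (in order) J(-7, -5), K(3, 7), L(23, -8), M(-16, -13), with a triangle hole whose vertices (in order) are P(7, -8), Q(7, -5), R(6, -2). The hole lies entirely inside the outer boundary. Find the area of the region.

327

Outer boundary:
Cross-terms: -34, -185, -427, -11  ⇒  Σ = -657
Area = |Σ|/2 = 328.5.
Hole:
Σ = (21) + (16) + (-34) = 3
Area = |Σ|/2 = 1.5.
Net area = 328.5 − 1.5 = 327.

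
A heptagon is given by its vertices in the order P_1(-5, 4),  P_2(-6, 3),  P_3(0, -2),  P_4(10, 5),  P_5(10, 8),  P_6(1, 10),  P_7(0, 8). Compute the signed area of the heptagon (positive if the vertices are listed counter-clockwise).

Apply the shoelace (surveyor's) formula: 2A = Σ (x_i·y_{i+1} − x_{i+1}·y_i), indices taken mod 7.
Σ = (9) + (12) + (20) + (30) + (92) + (8) + (40) = 211
Signed area = Σ/2 = 105.5 (positive ⇒ counter-clockwise traversal).

105.5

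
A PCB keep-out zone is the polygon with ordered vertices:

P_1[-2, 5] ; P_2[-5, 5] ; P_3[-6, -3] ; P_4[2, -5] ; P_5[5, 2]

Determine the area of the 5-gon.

Apply Gauss's area formula: 2A = Σ (x_i·y_{i+1} − x_{i+1}·y_i), indices taken mod 5.
P_1→P_2: (-2)(5) − (-5)(5) = 15
P_2→P_3: (-5)(-3) − (-6)(5) = 45
P_3→P_4: (-6)(-5) − (2)(-3) = 36
P_4→P_5: (2)(2) − (5)(-5) = 29
P_5→P_1: (5)(5) − (-2)(2) = 29
Σ = 154
Area = |Σ|/2 = 77.

77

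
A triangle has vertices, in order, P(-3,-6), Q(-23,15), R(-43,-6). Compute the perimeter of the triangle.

|PQ| = √((-20)² + (21)²) = √841 = 29
|QR| = √((-20)² + (-21)²) = √841 = 29
|RP| = √((40)² + (0)²) = √1600 = 40
Perimeter = 29 + 29 + 40 = 98.

98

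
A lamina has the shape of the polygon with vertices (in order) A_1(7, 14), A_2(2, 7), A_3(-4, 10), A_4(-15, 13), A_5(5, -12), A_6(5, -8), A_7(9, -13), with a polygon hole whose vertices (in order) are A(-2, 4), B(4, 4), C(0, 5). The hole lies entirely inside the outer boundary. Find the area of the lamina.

Outer boundary:
Cross-terms: 21, 48, 98, 115, 20, 7, 217  ⇒  Σ = 526
Area = |Σ|/2 = 263.
Hole:
Σ = (-24) + (20) + (10) = 6
Area = |Σ|/2 = 3.
Net area = 263 − 3 = 260.

260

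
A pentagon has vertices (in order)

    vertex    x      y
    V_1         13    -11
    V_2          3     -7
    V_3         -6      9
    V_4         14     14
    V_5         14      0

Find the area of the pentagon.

316.5

V_1→V_2: (13)(-7) − (3)(-11) = -58
V_2→V_3: (3)(9) − (-6)(-7) = -15
V_3→V_4: (-6)(14) − (14)(9) = -210
V_4→V_5: (14)(0) − (14)(14) = -196
V_5→V_1: (14)(-11) − (13)(0) = -154
Σ = -633
Area = |Σ|/2 = 316.5.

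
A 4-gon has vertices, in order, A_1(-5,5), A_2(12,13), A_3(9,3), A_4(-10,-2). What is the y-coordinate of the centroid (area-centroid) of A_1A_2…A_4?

Apply the surveyor's formula. First the cross-terms c_i = x_i·y_{i+1} − x_{i+1}·y_i:
  -125, -81, 12, -60  ⇒  2A = -254, A = -127.
Then Σ (y_i + y_{i+1})·c_i = -3714, so ȳ = -3714 / (6·(-127)) = 619/127.

619/127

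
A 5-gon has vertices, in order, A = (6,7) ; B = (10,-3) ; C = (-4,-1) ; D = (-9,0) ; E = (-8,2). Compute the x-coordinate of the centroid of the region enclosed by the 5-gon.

Apply the shoelace (surveyor's) formula. First the cross-terms c_i = x_i·y_{i+1} − x_{i+1}·y_i:
  -88, -22, -9, -18, -68  ⇒  2A = -205, A = -102.5.
Then Σ (x_i + x_{i+1})·c_i = -981, so x̄ = -981 / (6·(-102.5)) = 327/205.

327/205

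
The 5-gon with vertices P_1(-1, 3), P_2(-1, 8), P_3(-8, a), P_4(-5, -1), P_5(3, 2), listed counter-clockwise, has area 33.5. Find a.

Write out the shoelace sum; only the two edges meeting at P_3 involve a:
2·Area = [((-1)·a − (-8)·8) + ((-8)·(-1) − (-5)·a)] + -1
       = 4·a + 71 = 67
⇒ a = -1.

-1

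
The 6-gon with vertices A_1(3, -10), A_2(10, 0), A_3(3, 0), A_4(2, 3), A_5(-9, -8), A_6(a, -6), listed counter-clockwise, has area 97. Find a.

-1

The doubled signed area Σ (x_i y_{i+1} − x_{i+1} y_i) is linear in a.
With a=0 it equals 192; the coefficient of a is -2 (from the two edges through A_6).
So -2·a + 192 = 2·97 = 194 ⇒ a = -1.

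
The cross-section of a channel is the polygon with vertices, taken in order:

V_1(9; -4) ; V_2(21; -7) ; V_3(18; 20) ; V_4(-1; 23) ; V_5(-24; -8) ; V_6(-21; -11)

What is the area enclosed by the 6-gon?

Σ = (21) + (546) + (434) + (560) + (96) + (183) = 1840
Area = |Σ|/2 = 920.

920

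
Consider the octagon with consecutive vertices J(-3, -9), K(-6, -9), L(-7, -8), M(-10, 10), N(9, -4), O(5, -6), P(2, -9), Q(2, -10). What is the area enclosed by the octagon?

179.5

Apply the surveyor's formula: 2A = Σ (x_i·y_{i+1} − x_{i+1}·y_i), indices taken mod 8.
J→K: (-3)(-9) − (-6)(-9) = -27
K→L: (-6)(-8) − (-7)(-9) = -15
L→M: (-7)(10) − (-10)(-8) = -150
M→N: (-10)(-4) − (9)(10) = -50
N→O: (9)(-6) − (5)(-4) = -34
O→P: (5)(-9) − (2)(-6) = -33
P→Q: (2)(-10) − (2)(-9) = -2
Q→J: (2)(-9) − (-3)(-10) = -48
Σ = -359
Area = |Σ|/2 = 179.5.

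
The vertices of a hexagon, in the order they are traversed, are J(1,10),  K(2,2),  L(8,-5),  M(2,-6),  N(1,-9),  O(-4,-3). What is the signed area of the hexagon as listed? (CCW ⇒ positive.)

-85

Σ = (-18) + (-26) + (-38) + (-12) + (-39) + (-37) = -170
Signed area = Σ/2 = -85 (negative ⇒ clockwise traversal).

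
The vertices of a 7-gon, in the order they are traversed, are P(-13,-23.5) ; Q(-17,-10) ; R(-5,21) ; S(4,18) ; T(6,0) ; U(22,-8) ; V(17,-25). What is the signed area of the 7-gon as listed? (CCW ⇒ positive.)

Apply Gauss's area formula: 2A = Σ (x_i·y_{i+1} − x_{i+1}·y_i), indices taken mod 7.
Σ = (-269.5) + (-407) + (-174) + (-108) + (-48) + (-414) + (-724.5) = -2145
Signed area = Σ/2 = -1072.5 (negative ⇒ clockwise traversal).

-1072.5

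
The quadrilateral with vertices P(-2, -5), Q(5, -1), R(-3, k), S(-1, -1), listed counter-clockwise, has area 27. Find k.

4

The doubled signed area Σ (x_i y_{i+1} − x_{i+1} y_i) is linear in k.
With k=0 it equals 30; the coefficient of k is 6 (from the two edges through R).
So 6·k + 30 = 2·27 = 54 ⇒ k = 4.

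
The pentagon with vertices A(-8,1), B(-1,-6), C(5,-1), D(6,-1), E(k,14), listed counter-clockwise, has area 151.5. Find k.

Write out the shoelace sum; only the two edges meeting at E involve k:
2·Area = [(6·14 − k·(-1)) + (k·1 − (-8)·14)] + 81
       = 2·k + 277 = 303
⇒ k = 13.

13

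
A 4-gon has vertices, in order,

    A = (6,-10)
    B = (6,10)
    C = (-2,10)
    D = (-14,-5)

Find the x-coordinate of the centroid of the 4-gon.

Apply the shoelace formula. First the cross-terms c_i = x_i·y_{i+1} − x_{i+1}·y_i:
  120, 80, 150, 170  ⇒  2A = 520, A = 260.
Then Σ (x_i + x_{i+1})·c_i = -2000, so x̄ = -2000 / (6·260) = -50/39.

-50/39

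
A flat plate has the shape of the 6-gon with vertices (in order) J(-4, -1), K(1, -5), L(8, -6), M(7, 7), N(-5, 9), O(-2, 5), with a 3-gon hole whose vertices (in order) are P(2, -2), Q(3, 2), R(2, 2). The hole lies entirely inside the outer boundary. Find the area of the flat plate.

Outer boundary:
Apply the shoelace formula: 2A = Σ (x_i·y_{i+1} − x_{i+1}·y_i), indices taken mod 6.
Σ = (21) + (34) + (98) + (98) + (-7) + (22) = 266
Area = |Σ|/2 = 133.
Hole:
Σ = (10) + (2) + (-8) = 4
Area = |Σ|/2 = 2.
Net area = 133 − 2 = 131.

131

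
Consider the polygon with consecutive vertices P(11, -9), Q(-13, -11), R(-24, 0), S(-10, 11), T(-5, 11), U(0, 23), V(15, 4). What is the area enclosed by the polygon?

730

Apply Gauss's area formula: 2A = Σ (x_i·y_{i+1} − x_{i+1}·y_i), indices taken mod 7.
P→Q: (11)(-11) − (-13)(-9) = -238
Q→R: (-13)(0) − (-24)(-11) = -264
R→S: (-24)(11) − (-10)(0) = -264
S→T: (-10)(11) − (-5)(11) = -55
T→U: (-5)(23) − (0)(11) = -115
U→V: (0)(4) − (15)(23) = -345
V→P: (15)(-9) − (11)(4) = -179
Σ = -1460
Area = |Σ|/2 = 730.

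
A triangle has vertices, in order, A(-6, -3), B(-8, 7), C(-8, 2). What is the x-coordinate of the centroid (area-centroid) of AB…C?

Apply the shoelace formula. First the cross-terms c_i = x_i·y_{i+1} − x_{i+1}·y_i:
  -66, 40, 36  ⇒  2A = 10, A = 5.
Then Σ (x_i + x_{i+1})·c_i = -220, so x̄ = -220 / (6·5) = -22/3.

-22/3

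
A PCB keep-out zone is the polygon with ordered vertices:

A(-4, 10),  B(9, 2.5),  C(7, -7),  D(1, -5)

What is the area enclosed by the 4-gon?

Apply the surveyor's formula: 2A = Σ (x_i·y_{i+1} − x_{i+1}·y_i), indices taken mod 4.
Σ = (-100) + (-80.5) + (-28) + (-10) = -218.5
Area = |Σ|/2 = 109.25.

109.25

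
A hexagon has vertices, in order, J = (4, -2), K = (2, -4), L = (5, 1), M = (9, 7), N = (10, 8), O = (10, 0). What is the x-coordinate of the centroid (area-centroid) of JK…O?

698/93

Apply the shoelace formula. First the cross-terms c_i = x_i·y_{i+1} − x_{i+1}·y_i:
  -12, 22, 26, 2, -80, -20  ⇒  2A = -62, A = -31.
Then Σ (x_i + x_{i+1})·c_i = -1396, so x̄ = -1396 / (6·(-31)) = 698/93.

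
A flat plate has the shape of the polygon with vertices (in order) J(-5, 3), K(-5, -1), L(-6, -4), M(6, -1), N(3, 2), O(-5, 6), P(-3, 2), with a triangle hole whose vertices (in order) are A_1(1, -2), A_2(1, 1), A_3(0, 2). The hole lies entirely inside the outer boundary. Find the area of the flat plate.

Outer boundary:
J→K: (-5)(-1) − (-5)(3) = 20
K→L: (-5)(-4) − (-6)(-1) = 14
L→M: (-6)(-1) − (6)(-4) = 30
M→N: (6)(2) − (3)(-1) = 15
N→O: (3)(6) − (-5)(2) = 28
O→P: (-5)(2) − (-3)(6) = 8
P→J: (-3)(3) − (-5)(2) = 1
Σ = 116
Area = |Σ|/2 = 58.
Hole:
Apply Gauss's area formula: 2A = Σ (x_i·y_{i+1} − x_{i+1}·y_i), indices taken mod 3.
Cross-terms: 3, 2, -2  ⇒  Σ = 3
Area = |Σ|/2 = 1.5.
Net area = 58 − 1.5 = 56.5.

56.5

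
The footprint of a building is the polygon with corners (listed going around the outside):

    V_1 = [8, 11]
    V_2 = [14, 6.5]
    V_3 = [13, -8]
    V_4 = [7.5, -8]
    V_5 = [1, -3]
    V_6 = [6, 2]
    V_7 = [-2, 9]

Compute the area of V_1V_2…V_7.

Cross-terms: -102, -196.5, -44, -14.5, 20, 58, -94  ⇒  Σ = -373
Area = |Σ|/2 = 186.5.

186.5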